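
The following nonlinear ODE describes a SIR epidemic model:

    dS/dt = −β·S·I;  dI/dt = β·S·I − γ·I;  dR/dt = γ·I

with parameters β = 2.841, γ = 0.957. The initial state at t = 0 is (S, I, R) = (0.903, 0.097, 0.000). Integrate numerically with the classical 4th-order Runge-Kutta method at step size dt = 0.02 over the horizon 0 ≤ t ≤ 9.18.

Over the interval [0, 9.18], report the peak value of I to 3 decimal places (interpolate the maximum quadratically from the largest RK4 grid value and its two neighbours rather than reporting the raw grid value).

t=0.000: state=(0.903, 0.097, 0.000)
step 1 (dt=0.02): k1=(-0.249, 0.156, 0.093), k2=(-0.252, 0.158, 0.094), k3=(-0.252, 0.158, 0.094), k4=(-0.256, 0.160, 0.096); state += dt/6·(k1+2k2+2k3+k4)
t=0.020: state=(0.898, 0.100, 0.002)
t=0.040: state=(0.893, 0.103, 0.004)
t=0.060: state=(0.887, 0.107, 0.006)
continuing one RK4 step at a time; state shown every 25 steps (Δt=0.5):
t=0.500: state=(0.737, 0.195, 0.068)
t=1.000: state=(0.519, 0.295, 0.187)
t=1.500: state=(0.329, 0.331, 0.340)
t=2.000: state=(0.209, 0.298, 0.492)
t=2.500: state=(0.143, 0.236, 0.621)
t=3.000: state=(0.107, 0.174, 0.719)
t=3.500: state=(0.087, 0.124, 0.789)
t=4.000: state=(0.075, 0.086, 0.839)
t=4.500: state=(0.068, 0.059, 0.873)
t=5.000: state=(0.063, 0.040, 0.897)
t=5.500: state=(0.060, 0.027, 0.913)
t=6.000: state=(0.058, 0.018, 0.924)
t=6.500: state=(0.057, 0.012, 0.931)
t=7.000: state=(0.056, 0.008, 0.936)
t=7.500: state=(0.056, 0.006, 0.939)
t=8.000: state=(0.055, 0.004, 0.941)
t=8.500: state=(0.055, 0.002, 0.942)
t=9.000: state=(0.055, 0.002, 0.943)
t=9.180: state=(0.055, 0.001, 0.944)
largest grid value and its neighbours: I(1.460)=0.33094, I(1.480)=0.33098, I(1.500)=0.33090
parabola through these three points peaks at t≈1.476 with I≈0.33098

max I = 0.331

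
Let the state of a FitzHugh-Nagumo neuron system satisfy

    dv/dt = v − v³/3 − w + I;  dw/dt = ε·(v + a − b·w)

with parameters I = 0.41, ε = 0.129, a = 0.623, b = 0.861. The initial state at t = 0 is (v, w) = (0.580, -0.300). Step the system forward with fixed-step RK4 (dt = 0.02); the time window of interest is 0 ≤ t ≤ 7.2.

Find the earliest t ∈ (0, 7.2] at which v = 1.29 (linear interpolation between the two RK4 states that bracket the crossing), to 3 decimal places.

t = 0.558

t=0.000: state=(0.580, -0.300)
step 1 (dt=0.02): k1=(1.225, 0.189), k2=(1.231, 0.190), k3=(1.231, 0.190), k4=(1.237, 0.191); state += dt/6·(k1+2k2+2k3+k4)
t=0.020: state=(0.605, -0.296)
t=0.040: state=(0.629, -0.292)
t=0.060: state=(0.655, -0.288)
continuing one RK4 step at a time; state shown every 25 steps (Δt=0.5):
t=0.500: state=(1.221, -0.188)
t=0.540: state=(1.269, -0.178)
next step: t=0.560: state=(1.292, -0.172) — v has crossed 1.29
linear interpolation between t=0.540 (1.26907) and t=0.560 (1.29238) → t≈0.558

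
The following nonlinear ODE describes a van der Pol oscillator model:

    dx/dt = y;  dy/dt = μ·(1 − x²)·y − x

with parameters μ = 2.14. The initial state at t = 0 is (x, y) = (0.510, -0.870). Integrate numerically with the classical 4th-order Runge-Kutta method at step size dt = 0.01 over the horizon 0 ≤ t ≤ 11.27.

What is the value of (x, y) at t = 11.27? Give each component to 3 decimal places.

(x, y) = (-0.885, 1.013)

t=0.000: state=(0.510, -0.870)
step 1 (dt=0.01): k1=(-0.870, -1.888), k2=(-0.879, -1.906), k3=(-0.880, -1.907), k4=(-0.889, -1.926); state += dt/6·(k1+2k2+2k3+k4)
t=0.010: state=(0.501, -0.889)
t=0.020: state=(0.492, -0.909)
t=0.030: state=(0.483, -0.928)
continuing one RK4 step at a time; state shown every 50 steps (Δt=0.5):
t=0.500: state=(-0.273, -2.531)
t=1.000: state=(-1.676, -1.683)
t=1.500: state=(-1.882, 0.197)
t=2.000: state=(-1.730, 0.366)
t=2.500: state=(-1.525, 0.458)
t=3.000: state=(-1.260, 0.622)
t=3.500: state=(-0.863, 1.043)
t=4.000: state=(-0.039, 2.604)
t=4.500: state=(1.678, 2.503)
t=5.000: state=(2.009, -0.172)
t=5.500: state=(1.870, -0.327)
t=6.000: state=(1.692, -0.389)
t=6.500: state=(1.476, -0.484)
t=7.000: state=(1.192, -0.677)
t=7.500: state=(0.745, -1.215)
t=8.000: state=(-0.265, -3.230)
t=8.500: state=(-1.879, -1.385)
t=9.000: state=(-1.987, 0.240)
t=9.500: state=(-1.835, 0.339)
t=10.000: state=(-1.650, 0.404)
t=10.500: state=(-1.424, 0.513)
t=11.000: state=(-1.118, 0.745)
t=11.270: state=(-0.885, 1.013)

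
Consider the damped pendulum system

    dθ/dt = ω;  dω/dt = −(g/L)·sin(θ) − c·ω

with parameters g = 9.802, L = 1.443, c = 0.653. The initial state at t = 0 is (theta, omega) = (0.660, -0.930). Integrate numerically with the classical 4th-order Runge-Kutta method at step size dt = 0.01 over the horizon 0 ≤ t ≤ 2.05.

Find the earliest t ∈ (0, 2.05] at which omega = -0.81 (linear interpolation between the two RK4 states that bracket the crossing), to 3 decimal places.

t = 0.788

t=0.000: state=(0.660, -0.930)
step 1 (dt=0.01): k1=(-0.930, -3.557), k2=(-0.948, -3.521), k3=(-0.948, -3.521), k4=(-0.965, -3.483); state += dt/6·(k1+2k2+2k3+k4)
t=0.010: state=(0.651, -0.965)
t=0.020: state=(0.641, -1.000)
t=0.030: state=(0.631, -1.033)
continuing one RK4 step at a time; state shown every 10 steps (Δt=0.1):
t=0.100: state=(0.551, -1.246)
t=0.200: state=(0.414, -1.473)
t=0.300: state=(0.259, -1.597)
t=0.400: state=(0.098, -1.612)
t=0.500: state=(-0.060, -1.522)
t=0.600: state=(-0.203, -1.338)
t=0.700: state=(-0.325, -1.080)
t=0.780: state=(-0.401, -0.836)
next step: t=0.790: state=(-0.410, -0.804) — omega has crossed -0.81
linear interpolation between t=0.780 (-0.83626) and t=0.790 (-0.80410) → t≈0.788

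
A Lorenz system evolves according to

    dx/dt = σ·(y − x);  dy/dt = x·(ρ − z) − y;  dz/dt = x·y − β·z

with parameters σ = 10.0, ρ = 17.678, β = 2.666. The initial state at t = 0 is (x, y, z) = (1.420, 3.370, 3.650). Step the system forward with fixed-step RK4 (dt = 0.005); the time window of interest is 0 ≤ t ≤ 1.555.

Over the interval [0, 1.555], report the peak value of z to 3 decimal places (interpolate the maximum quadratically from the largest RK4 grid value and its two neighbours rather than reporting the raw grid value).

t=0.000: state=(1.420, 3.370, 3.650)
step 1 (dt=0.005): k1=(19.500, 16.550, -4.946), k2=(19.426, 17.210, -4.687), k3=(19.445, 17.205, -4.687), k4=(19.388, 17.863, -4.425); state += dt/6·(k1+2k2+2k3+k4)
t=0.005: state=(1.517, 3.456, 3.627)
t=0.010: state=(1.614, 3.549, 3.606)
t=0.015: state=(1.711, 3.648, 3.588)
continuing one RK4 step at a time; state shown every 20 steps (Δt=0.1):
t=0.100: state=(3.607, 6.342, 3.872)
t=0.200: state=(7.288, 11.940, 7.399)
t=0.300: state=(11.950, 15.381, 18.243)
t=0.400: state=(11.440, 6.821, 26.735)
t=0.500: state=(5.511, -0.101, 22.600)
t=0.600: state=(1.539, -0.882, 17.127)
t=0.700: state=(0.092, -0.671, 13.073)
t=0.800: state=(-0.395, -0.731, 10.026)
t=0.900: state=(-0.739, -1.144, 7.726)
t=1.000: state=(-1.300, -2.069, 6.060)
t=1.100: state=(-2.414, -3.966, 5.128)
t=1.200: state=(-4.630, -7.630, 5.713)
t=1.300: state=(-8.473, -12.944, 10.463)
t=1.400: state=(-12.040, -13.425, 21.134)
t=1.500: state=(-9.851, -4.774, 25.516)
t=1.555: state=(-6.847, -1.422, 23.297)
largest grid value and its neighbours: z(0.400)=26.73528, z(0.405)=26.74940, z(0.410)=26.72567
parabola through these three points peaks at t≈0.404 with z≈26.74970

max z = 26.750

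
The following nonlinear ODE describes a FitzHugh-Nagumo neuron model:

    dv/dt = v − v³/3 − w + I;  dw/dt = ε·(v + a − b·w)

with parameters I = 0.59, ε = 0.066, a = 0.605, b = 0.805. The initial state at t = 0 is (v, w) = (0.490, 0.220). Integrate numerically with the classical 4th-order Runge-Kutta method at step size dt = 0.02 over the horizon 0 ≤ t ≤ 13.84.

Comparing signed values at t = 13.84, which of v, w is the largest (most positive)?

largest component: w

t=0.000: state=(0.490, 0.220)
step 1 (dt=0.02): k1=(0.821, 0.061), k2=(0.826, 0.061), k3=(0.826, 0.061), k4=(0.832, 0.062); state += dt/6·(k1+2k2+2k3+k4)
t=0.020: state=(0.507, 0.221)
t=0.040: state=(0.523, 0.222)
t=0.060: state=(0.540, 0.224)
continuing one RK4 step at a time; state shown every 25 steps (Δt=0.5):
t=0.500: state=(0.956, 0.257)
t=1.000: state=(1.413, 0.309)
t=1.500: state=(1.678, 0.372)
t=2.000: state=(1.769, 0.438)
t=2.500: state=(1.780, 0.504)
t=3.000: state=(1.764, 0.568)
t=3.500: state=(1.739, 0.630)
t=4.000: state=(1.711, 0.690)
t=4.500: state=(1.681, 0.747)
t=5.000: state=(1.651, 0.801)
t=5.500: state=(1.621, 0.853)
t=6.000: state=(1.590, 0.903)
t=6.500: state=(1.559, 0.950)
t=7.000: state=(1.527, 0.995)
t=7.500: state=(1.494, 1.038)
t=8.000: state=(1.461, 1.078)
t=8.500: state=(1.427, 1.117)
t=9.000: state=(1.392, 1.153)
t=9.500: state=(1.357, 1.187)
t=10.000: state=(1.319, 1.219)
t=10.500: state=(1.281, 1.250)
t=11.000: state=(1.240, 1.278)
t=11.500: state=(1.197, 1.303)
t=12.000: state=(1.152, 1.327)
t=12.500: state=(1.102, 1.349)
t=13.000: state=(1.048, 1.368)
t=13.500: state=(0.988, 1.385)
t=13.840: state=(0.942, 1.395)
compare at T: v=0.942, w=1.395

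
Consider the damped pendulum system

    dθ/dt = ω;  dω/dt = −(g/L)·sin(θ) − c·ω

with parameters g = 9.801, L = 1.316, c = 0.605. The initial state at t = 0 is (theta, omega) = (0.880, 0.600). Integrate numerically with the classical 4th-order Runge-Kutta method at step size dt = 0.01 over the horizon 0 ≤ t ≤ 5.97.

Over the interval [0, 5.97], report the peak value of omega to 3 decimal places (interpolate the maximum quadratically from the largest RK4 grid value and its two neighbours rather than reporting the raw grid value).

max omega = 1.422

t=0.000: state=(0.880, 0.600)
step 1 (dt=0.01): k1=(0.600, -6.103), k2=(0.569, -6.099), k3=(0.570, -6.098), k4=(0.539, -6.093); state += dt/6·(k1+2k2+2k3+k4)
t=0.010: state=(0.886, 0.539)
t=0.020: state=(0.891, 0.478)
t=0.030: state=(0.895, 0.417)
continuing one RK4 step at a time; state shown every 20 steps (Δt=0.2):
t=0.200: state=(0.881, -0.567)
t=0.400: state=(0.669, -1.496)
t=0.600: state=(0.312, -1.988)
t=0.800: state=(-0.088, -1.910)
t=1.000: state=(-0.418, -1.325)
t=1.200: state=(-0.600, -0.472)
t=1.400: state=(-0.606, 0.394)
t=1.600: state=(-0.455, 1.070)
t=1.800: state=(-0.201, 1.403)
t=2.000: state=(0.078, 1.323)
t=2.200: state=(0.305, 0.893)
t=2.400: state=(0.423, 0.277)
t=2.600: state=(0.415, -0.339)
t=2.800: state=(0.298, -0.798)
t=3.000: state=(0.114, -0.996)
t=3.200: state=(-0.080, -0.900)
t=3.400: state=(-0.231, -0.571)
t=3.600: state=(-0.301, -0.126)
t=3.800: state=(-0.282, 0.301)
t=4.000: state=(-0.189, 0.600)
t=4.200: state=(-0.056, 0.703)
t=4.400: state=(0.078, 0.603)
t=4.600: state=(0.175, 0.350)
t=4.800: state=(0.214, 0.031)
t=5.000: state=(0.190, -0.260)
t=5.200: state=(0.117, -0.448)
t=5.400: state=(0.020, -0.492)
t=5.600: state=(-0.071, -0.397)
t=5.800: state=(-0.132, -0.204)
t=5.970: state=(-0.150, -0.011)
largest grid value and its neighbours: omega(1.850)=1.42146, omega(1.860)=1.42200, omega(1.870)=1.42150
parabola through these three points peaks at t≈1.860 with omega≈1.42200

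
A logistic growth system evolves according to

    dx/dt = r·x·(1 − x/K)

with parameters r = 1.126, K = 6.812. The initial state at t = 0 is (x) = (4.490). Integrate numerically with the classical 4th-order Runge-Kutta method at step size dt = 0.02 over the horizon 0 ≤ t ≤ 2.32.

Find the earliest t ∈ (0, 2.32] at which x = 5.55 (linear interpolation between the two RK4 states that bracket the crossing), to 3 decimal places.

t = 0.730

t=0.000: state=(4.490)
step 1 (dt=0.02): k1=(1.723), k2=(1.717), k3=(1.717), k4=(1.711); state += dt/6·(k1+2k2+2k3+k4)
t=0.020: state=(4.524)
t=0.040: state=(4.558)
t=0.060: state=(4.592)
continuing one RK4 step at a time; state shown every 5 steps (Δt=0.1):
t=0.100: state=(4.659)
t=0.200: state=(4.821)
t=0.300: state=(4.976)
t=0.400: state=(5.123)
t=0.500: state=(5.262)
t=0.600: state=(5.393)
t=0.700: state=(5.515)
t=0.720: state=(5.539)
next step: t=0.740: state=(5.562) — x has crossed 5.55
linear interpolation between t=0.720 (5.53870) and t=0.740 (5.56185) → t≈0.730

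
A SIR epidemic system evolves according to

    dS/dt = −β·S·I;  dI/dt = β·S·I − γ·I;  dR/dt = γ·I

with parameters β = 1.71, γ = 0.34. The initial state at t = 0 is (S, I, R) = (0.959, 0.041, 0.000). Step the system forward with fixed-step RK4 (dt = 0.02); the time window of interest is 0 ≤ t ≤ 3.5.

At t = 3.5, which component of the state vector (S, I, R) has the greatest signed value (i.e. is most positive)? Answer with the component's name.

largest component: I

t=0.000: state=(0.959, 0.041, 0.000)
step 1 (dt=0.02): k1=(-0.067, 0.053, 0.014), k2=(-0.068, 0.054, 0.014), k3=(-0.068, 0.054, 0.014), k4=(-0.069, 0.055, 0.014); state += dt/6·(k1+2k2+2k3+k4)
t=0.020: state=(0.958, 0.042, 0.000)
t=0.040: state=(0.956, 0.043, 0.001)
t=0.060: state=(0.955, 0.044, 0.001)
continuing one RK4 step at a time; state shown every 10 steps (Δt=0.2):
t=0.200: state=(0.944, 0.053, 0.003)
t=0.400: state=(0.925, 0.068, 0.007)
t=0.600: state=(0.900, 0.087, 0.013)
t=0.800: state=(0.871, 0.110, 0.019)
t=1.000: state=(0.835, 0.138, 0.028)
t=1.200: state=(0.792, 0.170, 0.038)
t=1.400: state=(0.743, 0.207, 0.051)
t=1.600: state=(0.687, 0.246, 0.066)
t=1.800: state=(0.627, 0.288, 0.084)
t=2.000: state=(0.564, 0.330, 0.105)
t=2.200: state=(0.501, 0.370, 0.129)
t=2.400: state=(0.438, 0.406, 0.156)
t=2.600: state=(0.379, 0.436, 0.184)
t=2.800: state=(0.325, 0.460, 0.215)
t=3.000: state=(0.277, 0.476, 0.247)
t=3.200: state=(0.235, 0.485, 0.279)
t=3.400: state=(0.199, 0.488, 0.313)
t=3.500: state=(0.183, 0.488, 0.329)
compare at T: S=0.183, I=0.488, R=0.329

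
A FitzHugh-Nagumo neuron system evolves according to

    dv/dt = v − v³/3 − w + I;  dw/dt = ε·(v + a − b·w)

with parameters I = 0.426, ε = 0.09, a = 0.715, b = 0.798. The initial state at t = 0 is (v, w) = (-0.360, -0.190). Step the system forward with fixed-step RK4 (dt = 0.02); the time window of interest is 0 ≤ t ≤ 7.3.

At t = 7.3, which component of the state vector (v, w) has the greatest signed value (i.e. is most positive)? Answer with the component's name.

largest component: v

t=0.000: state=(-0.360, -0.190)
step 1 (dt=0.02): k1=(0.272, 0.046), k2=(0.273, 0.046), k3=(0.273, 0.046), k4=(0.275, 0.046); state += dt/6·(k1+2k2+2k3+k4)
t=0.020: state=(-0.355, -0.189)
t=0.040: state=(-0.349, -0.188)
t=0.060: state=(-0.343, -0.187)
continuing one RK4 step at a time; state shown every 25 steps (Δt=0.5):
t=0.500: state=(-0.196, -0.164)
t=1.000: state=(0.051, -0.130)
t=1.500: state=(0.429, -0.084)
t=2.000: state=(0.948, -0.019)
t=2.500: state=(1.447, 0.067)
t=3.000: state=(1.714, 0.167)
t=3.500: state=(1.787, 0.270)
t=4.000: state=(1.781, 0.371)
t=4.500: state=(1.749, 0.468)
t=5.000: state=(1.708, 0.559)
t=5.500: state=(1.664, 0.646)
t=6.000: state=(1.617, 0.727)
t=6.500: state=(1.570, 0.803)
t=7.000: state=(1.520, 0.875)
t=7.300: state=(1.490, 0.916)
compare at T: v=1.490, w=0.916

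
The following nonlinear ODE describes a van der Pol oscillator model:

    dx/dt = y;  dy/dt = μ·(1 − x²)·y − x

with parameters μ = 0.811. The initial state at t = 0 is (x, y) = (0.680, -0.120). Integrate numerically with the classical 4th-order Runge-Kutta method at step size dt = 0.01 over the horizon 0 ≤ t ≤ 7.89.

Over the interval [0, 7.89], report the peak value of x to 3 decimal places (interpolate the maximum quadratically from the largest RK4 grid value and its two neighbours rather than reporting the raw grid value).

t=0.000: state=(0.680, -0.120)
step 1 (dt=0.01): k1=(-0.120, -0.732), k2=(-0.124, -0.733), k3=(-0.124, -0.733), k4=(-0.127, -0.734); state += dt/6·(k1+2k2+2k3+k4)
t=0.010: state=(0.679, -0.127)
t=0.020: state=(0.677, -0.135)
t=0.030: state=(0.676, -0.142)
continuing one RK4 step at a time; state shown every 50 steps (Δt=0.5):
t=0.500: state=(0.525, -0.509)
t=1.000: state=(0.163, -0.946)
t=1.500: state=(-0.417, -1.340)
t=2.000: state=(-1.084, -1.178)
t=2.500: state=(-1.469, -0.320)
t=3.000: state=(-1.437, 0.392)
t=3.500: state=(-1.117, 0.874)
t=4.000: state=(-0.550, 1.431)
t=4.500: state=(0.352, 2.170)
t=5.000: state=(1.439, 1.803)
t=5.500: state=(1.923, 0.205)
t=6.000: state=(1.812, -0.521)
t=6.500: state=(1.462, -0.866)
t=7.000: state=(0.934, -1.277)
t=7.500: state=(0.132, -1.990)
t=7.890: state=(-0.759, -2.478)
largest grid value and its neighbours: x(5.590)=1.93218, x(5.600)=1.93219, x(5.610)=1.93200
parabola through these three points peaks at t≈5.595 with x≈1.93221

max x = 1.932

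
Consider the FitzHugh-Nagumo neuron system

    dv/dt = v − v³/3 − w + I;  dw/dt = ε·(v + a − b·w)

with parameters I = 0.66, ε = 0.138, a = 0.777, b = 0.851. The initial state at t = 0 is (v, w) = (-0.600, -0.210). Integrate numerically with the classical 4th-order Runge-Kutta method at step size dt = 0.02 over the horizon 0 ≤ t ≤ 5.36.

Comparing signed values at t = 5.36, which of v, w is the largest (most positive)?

t=0.000: state=(-0.600, -0.210)
step 1 (dt=0.02): k1=(0.342, 0.049), k2=(0.344, 0.050), k3=(0.344, 0.050), k4=(0.345, 0.050); state += dt/6·(k1+2k2+2k3+k4)
t=0.020: state=(-0.593, -0.209)
t=0.040: state=(-0.586, -0.208)
t=0.060: state=(-0.579, -0.207)
continuing one RK4 step at a time; state shown every 10 steps (Δt=0.2):
t=0.200: state=(-0.528, -0.199)
t=0.400: state=(-0.447, -0.187)
t=0.600: state=(-0.355, -0.172)
t=0.800: state=(-0.249, -0.155)
t=1.000: state=(-0.125, -0.136)
t=1.200: state=(0.021, -0.113)
t=1.400: state=(0.194, -0.086)
t=1.600: state=(0.396, -0.055)
t=1.800: state=(0.628, -0.019)
t=2.000: state=(0.881, 0.024)
t=2.200: state=(1.136, 0.072)
t=2.400: state=(1.367, 0.126)
t=2.600: state=(1.551, 0.184)
t=2.800: state=(1.680, 0.245)
t=3.000: state=(1.760, 0.307)
t=3.200: state=(1.803, 0.370)
t=3.400: state=(1.820, 0.432)
t=3.600: state=(1.821, 0.493)
t=3.800: state=(1.812, 0.552)
t=4.000: state=(1.797, 0.610)
t=4.200: state=(1.778, 0.666)
t=4.400: state=(1.757, 0.720)
t=4.600: state=(1.734, 0.772)
t=4.800: state=(1.710, 0.822)
t=5.000: state=(1.686, 0.871)
t=5.200: state=(1.661, 0.917)
t=5.360: state=(1.641, 0.953)
compare at T: v=1.641, w=0.953

largest component: v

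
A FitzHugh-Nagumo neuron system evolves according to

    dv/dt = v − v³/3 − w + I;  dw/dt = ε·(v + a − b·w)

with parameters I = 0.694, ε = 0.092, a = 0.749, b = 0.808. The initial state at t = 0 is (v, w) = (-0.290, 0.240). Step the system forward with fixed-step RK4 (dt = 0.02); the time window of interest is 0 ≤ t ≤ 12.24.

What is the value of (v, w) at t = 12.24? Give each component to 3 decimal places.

t=0.000: state=(-0.290, 0.240)
step 1 (dt=0.02): k1=(0.172, 0.024), k2=(0.173, 0.025), k3=(0.173, 0.025), k4=(0.175, 0.025); state += dt/6·(k1+2k2+2k3+k4)
t=0.020: state=(-0.287, 0.240)
t=0.040: state=(-0.283, 0.241)
t=0.060: state=(-0.279, 0.241)
continuing one RK4 step at a time; state shown every 25 steps (Δt=0.5):
t=0.500: state=(-0.184, 0.254)
t=1.000: state=(-0.024, 0.274)
t=1.500: state=(0.226, 0.302)
t=2.000: state=(0.600, 0.343)
t=2.500: state=(1.074, 0.402)
t=3.000: state=(1.479, 0.479)
t=3.500: state=(1.682, 0.568)
t=4.000: state=(1.736, 0.658)
t=4.500: state=(1.729, 0.747)
t=5.000: state=(1.698, 0.831)
t=5.500: state=(1.660, 0.910)
t=6.000: state=(1.618, 0.985)
t=6.500: state=(1.575, 1.055)
t=7.000: state=(1.530, 1.120)
t=7.500: state=(1.485, 1.181)
t=8.000: state=(1.437, 1.238)
t=8.500: state=(1.388, 1.290)
t=9.000: state=(1.337, 1.339)
t=9.500: state=(1.284, 1.383)
t=10.000: state=(1.227, 1.423)
t=10.500: state=(1.166, 1.459)
t=11.000: state=(1.099, 1.490)
t=11.500: state=(1.025, 1.518)
t=12.000: state=(0.940, 1.541)
t=12.240: state=(0.894, 1.550)

(v, w) = (0.894, 1.550)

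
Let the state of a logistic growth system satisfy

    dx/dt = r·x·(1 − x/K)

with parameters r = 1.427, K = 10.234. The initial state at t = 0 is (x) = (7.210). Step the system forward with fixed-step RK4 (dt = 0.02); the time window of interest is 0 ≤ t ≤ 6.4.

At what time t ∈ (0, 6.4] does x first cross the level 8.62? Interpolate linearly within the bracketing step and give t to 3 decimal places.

t = 0.565

t=0.000: state=(7.210)
step 1 (dt=0.02): k1=(3.040), k2=(3.022), k3=(3.022), k4=(3.004); state += dt/6·(k1+2k2+2k3+k4)
t=0.020: state=(7.270)
t=0.040: state=(7.330)
t=0.060: state=(7.389)
continuing one RK4 step at a time; state shown every 25 steps (Δt=0.5):
t=0.500: state=(8.490)
t=0.560: state=(8.610)
next step: t=0.580: state=(8.649) — x has crossed 8.62
linear interpolation between t=0.560 (8.60997) and t=0.580 (8.64858) → t≈0.565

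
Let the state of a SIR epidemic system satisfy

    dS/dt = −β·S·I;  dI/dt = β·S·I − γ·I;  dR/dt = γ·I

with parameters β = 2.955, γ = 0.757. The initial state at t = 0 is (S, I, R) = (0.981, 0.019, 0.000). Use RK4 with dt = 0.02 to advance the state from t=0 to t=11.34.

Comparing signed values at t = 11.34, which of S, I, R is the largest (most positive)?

t=0.000: state=(0.981, 0.019, 0.000)
step 1 (dt=0.02): k1=(-0.055, 0.041, 0.014), k2=(-0.056, 0.042, 0.015), k3=(-0.056, 0.042, 0.015), k4=(-0.057, 0.042, 0.015); state += dt/6·(k1+2k2+2k3+k4)
t=0.020: state=(0.980, 0.020, 0.000)
t=0.040: state=(0.979, 0.021, 0.001)
t=0.060: state=(0.977, 0.022, 0.001)
continuing one RK4 step at a time; state shown every 25 steps (Δt=0.5):
t=0.500: state=(0.933, 0.054, 0.013)
t=1.000: state=(0.817, 0.136, 0.047)
t=1.500: state=(0.608, 0.269, 0.123)
t=2.000: state=(0.373, 0.379, 0.248)
t=2.500: state=(0.208, 0.395, 0.397)
t=3.000: state=(0.120, 0.342, 0.538)
t=3.500: state=(0.076, 0.270, 0.654)
t=4.000: state=(0.054, 0.203, 0.743)
t=4.500: state=(0.042, 0.149, 0.809)
t=5.000: state=(0.035, 0.108, 0.857)
t=5.500: state=(0.030, 0.078, 0.892)
t=6.000: state=(0.027, 0.055, 0.917)
t=6.500: state=(0.025, 0.039, 0.935)
t=7.000: state=(0.024, 0.028, 0.948)
t=7.500: state=(0.023, 0.020, 0.957)
t=8.000: state=(0.023, 0.014, 0.963)
t=8.500: state=(0.022, 0.010, 0.968)
t=9.000: state=(0.022, 0.007, 0.971)
t=9.500: state=(0.022, 0.005, 0.973)
t=10.000: state=(0.022, 0.004, 0.975)
t=10.500: state=(0.022, 0.003, 0.976)
t=11.000: state=(0.022, 0.002, 0.977)
t=11.340: state=(0.022, 0.001, 0.977)
compare at T: S=0.022, I=0.001, R=0.977

largest component: R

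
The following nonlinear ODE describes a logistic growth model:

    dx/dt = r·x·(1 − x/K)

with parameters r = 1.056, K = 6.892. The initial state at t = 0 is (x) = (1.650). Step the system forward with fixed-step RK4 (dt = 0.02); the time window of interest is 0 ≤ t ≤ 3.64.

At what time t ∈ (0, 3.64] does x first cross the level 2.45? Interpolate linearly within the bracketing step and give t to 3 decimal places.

t = 0.531

t=0.000: state=(1.650)
step 1 (dt=0.02): k1=(1.325), k2=(1.333), k3=(1.333), k4=(1.340); state += dt/6·(k1+2k2+2k3+k4)
t=0.020: state=(1.677)
t=0.040: state=(1.704)
t=0.060: state=(1.731)
continuing one RK4 step at a time; state shown every 10 steps (Δt=0.2):
t=0.200: state=(1.929)
t=0.400: state=(2.236)
t=0.520: state=(2.431)
next step: t=0.540: state=(2.465) — x has crossed 2.45
linear interpolation between t=0.520 (2.43141) and t=0.540 (2.46475) → t≈0.531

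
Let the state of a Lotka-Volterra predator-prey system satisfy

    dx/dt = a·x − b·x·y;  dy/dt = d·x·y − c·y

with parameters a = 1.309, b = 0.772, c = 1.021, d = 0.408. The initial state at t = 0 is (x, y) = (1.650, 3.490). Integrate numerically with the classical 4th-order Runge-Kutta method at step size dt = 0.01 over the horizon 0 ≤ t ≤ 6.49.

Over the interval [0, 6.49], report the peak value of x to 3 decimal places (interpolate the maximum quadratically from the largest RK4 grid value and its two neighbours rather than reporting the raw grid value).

max x = 5.931

t=0.000: state=(1.650, 3.490)
step 1 (dt=0.01): k1=(-2.286, -1.214), k2=(-2.262, -1.228), k3=(-2.262, -1.228), k4=(-2.239, -1.242); state += dt/6·(k1+2k2+2k3+k4)
t=0.010: state=(1.627, 3.478)
t=0.020: state=(1.605, 3.465)
t=0.030: state=(1.584, 3.452)
continuing one RK4 step at a time; state shown every 25 steps (Δt=0.25):
t=0.250: state=(1.207, 3.122)
t=0.500: state=(0.955, 2.697)
t=0.750: state=(0.819, 2.285)
t=1.000: state=(0.758, 1.918)
t=1.250: state=(0.749, 1.604)
t=1.500: state=(0.783, 1.343)
t=1.750: state=(0.856, 1.131)
t=2.000: state=(0.971, 0.961)
t=2.250: state=(1.134, 0.829)
t=2.500: state=(1.354, 0.729)
t=2.750: state=(1.644, 0.657)
t=3.000: state=(2.018, 0.613)
t=3.250: state=(2.491, 0.597)
t=3.500: state=(3.076, 0.614)
t=3.750: state=(3.772, 0.674)
t=4.000: state=(4.545, 0.798)
t=4.250: state=(5.300, 1.022)
t=4.500: state=(5.836, 1.401)
t=4.750: state=(5.859, 1.982)
t=5.000: state=(5.172, 2.712)
t=5.250: state=(3.979, 3.358)
t=5.500: state=(2.784, 3.666)
t=5.750: state=(1.906, 3.596)
t=6.000: state=(1.358, 3.283)
t=6.250: state=(1.039, 2.870)
t=6.490: state=(0.869, 2.464)
largest grid value and its neighbours: x(4.630)=5.93066, x(4.640)=5.93094, x(4.650)=5.93012
parabola through these three points peaks at t≈4.637 with x≈5.93097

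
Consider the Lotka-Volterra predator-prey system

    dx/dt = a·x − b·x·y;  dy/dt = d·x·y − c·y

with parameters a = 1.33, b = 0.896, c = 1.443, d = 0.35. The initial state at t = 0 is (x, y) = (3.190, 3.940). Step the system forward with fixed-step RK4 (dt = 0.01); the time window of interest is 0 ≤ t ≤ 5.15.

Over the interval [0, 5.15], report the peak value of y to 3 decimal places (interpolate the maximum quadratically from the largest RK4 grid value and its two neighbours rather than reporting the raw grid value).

t=0.000: state=(3.190, 3.940)
step 1 (dt=0.01): k1=(-7.019, -1.286), k2=(-6.923, -1.333), k3=(-6.924, -1.332), k4=(-6.829, -1.377); state += dt/6·(k1+2k2+2k3+k4)
t=0.010: state=(3.121, 3.927)
t=0.020: state=(3.053, 3.912)
t=0.030: state=(2.988, 3.897)
continuing one RK4 step at a time; state shown every 20 steps (Δt=0.2):
t=0.200: state=(2.121, 3.543)
t=0.400: state=(1.537, 3.011)
t=0.600: state=(1.227, 2.482)
t=0.800: state=(1.071, 2.014)
t=1.000: state=(1.010, 1.623)
t=1.200: state=(1.015, 1.305)
t=1.400: state=(1.073, 1.052)
t=1.600: state=(1.181, 0.852)
t=1.800: state=(1.342, 0.697)
t=2.000: state=(1.563, 0.578)
t=2.200: state=(1.854, 0.488)
t=2.400: state=(2.230, 0.422)
t=2.600: state=(2.710, 0.375)
t=2.800: state=(3.315, 0.347)
t=3.000: state=(4.070, 0.336)
t=3.200: state=(4.996, 0.346)
t=3.400: state=(6.110, 0.382)
t=3.600: state=(7.400, 0.459)
t=3.800: state=(8.788, 0.606)
t=4.000: state=(10.063, 0.879)
t=4.200: state=(10.774, 1.373)
t=4.400: state=(10.280, 2.169)
t=4.600: state=(8.334, 3.140)
t=4.800: state=(5.768, 3.854)
t=5.000: state=(3.691, 4.003)
t=5.150: state=(2.661, 3.801)
largest grid value and its neighbours: y(4.940)=4.01691, y(4.950)=4.01773, y(4.960)=4.01722
parabola through these three points peaks at t≈4.951 with y≈4.01774

max y = 4.018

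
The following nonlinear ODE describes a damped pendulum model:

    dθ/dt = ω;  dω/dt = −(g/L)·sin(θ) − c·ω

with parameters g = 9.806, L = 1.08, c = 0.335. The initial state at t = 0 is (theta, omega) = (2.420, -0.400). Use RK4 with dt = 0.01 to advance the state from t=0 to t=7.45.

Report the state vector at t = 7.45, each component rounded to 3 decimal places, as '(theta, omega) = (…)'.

(theta, omega) = (0.339, -1.493)

t=0.000: state=(2.420, -0.400)
step 1 (dt=0.01): k1=(-0.400, -5.864), k2=(-0.429, -5.868), k3=(-0.429, -5.869), k4=(-0.459, -5.873); state += dt/6·(k1+2k2+2k3+k4)
t=0.010: state=(2.416, -0.459)
t=0.020: state=(2.411, -0.517)
t=0.030: state=(2.405, -0.576)
continuing one RK4 step at a time; state shown every 25 steps (Δt=0.25):
t=0.250: state=(2.129, -1.978)
t=0.500: state=(1.399, -3.893)
t=0.750: state=(0.236, -5.105)
t=1.000: state=(-0.940, -3.921)
t=1.250: state=(-1.626, -1.529)
t=1.500: state=(-1.719, 0.746)
t=1.750: state=(-1.266, 2.843)
t=2.000: state=(-0.358, 4.171)
t=2.250: state=(0.645, 3.493)
t=2.500: state=(1.269, 1.403)
t=2.750: state=(1.337, -0.834)
t=3.000: state=(0.879, -2.732)
t=3.250: state=(0.066, -3.496)
t=3.500: state=(-0.715, -2.484)
t=3.750: state=(-1.098, -0.524)
t=4.000: state=(-0.978, 1.435)
t=4.250: state=(-0.433, 2.752)
t=4.500: state=(0.280, 2.680)
t=4.750: state=(0.796, 1.302)
t=5.000: state=(0.898, -0.487)
t=5.250: state=(0.579, -1.952)
t=5.500: state=(0.005, -2.426)
t=5.750: state=(-0.525, -1.635)
t=6.000: state=(-0.754, -0.150)
t=6.250: state=(-0.605, 1.278)
t=6.500: state=(-0.173, 2.020)
t=6.750: state=(0.313, 1.685)
t=7.000: state=(0.601, 0.542)
t=7.250: state=(0.571, -0.754)
t=7.450: state=(0.339, -1.493)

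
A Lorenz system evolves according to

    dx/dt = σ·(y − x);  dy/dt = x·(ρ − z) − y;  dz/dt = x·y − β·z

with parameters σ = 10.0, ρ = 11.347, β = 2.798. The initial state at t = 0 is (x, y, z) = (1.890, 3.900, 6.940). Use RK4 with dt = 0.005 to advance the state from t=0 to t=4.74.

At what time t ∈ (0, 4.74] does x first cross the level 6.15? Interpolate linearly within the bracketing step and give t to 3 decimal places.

t = 0.291

t=0.000: state=(1.890, 3.900, 6.940)
step 1 (dt=0.005): k1=(20.100, 4.429, -12.047), k2=(19.708, 4.698, -11.745), k3=(19.725, 4.692, -11.750), k4=(19.348, 4.957, -11.451); state += dt/6·(k1+2k2+2k3+k4)
t=0.005: state=(1.989, 3.923, 6.881)
t=0.010: state=(2.084, 3.950, 6.825)
t=0.015: state=(2.175, 3.978, 6.773)
continuing one RK4 step at a time; state shown every 40 steps (Δt=0.2):
t=0.200: state=(4.823, 6.265, 6.778)
t=0.290: state=(6.135, 7.540, 8.333)
next step: t=0.295: state=(6.205, 7.593, 8.449) — x has crossed 6.15
linear interpolation between t=0.290 (6.13469) and t=0.295 (6.20454) → t≈0.291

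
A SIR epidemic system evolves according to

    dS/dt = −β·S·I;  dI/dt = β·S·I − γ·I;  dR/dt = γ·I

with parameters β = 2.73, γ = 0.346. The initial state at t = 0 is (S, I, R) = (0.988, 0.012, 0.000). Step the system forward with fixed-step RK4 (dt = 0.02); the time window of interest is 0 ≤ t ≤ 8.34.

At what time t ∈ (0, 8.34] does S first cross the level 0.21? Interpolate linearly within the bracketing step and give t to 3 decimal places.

t = 2.430

t=0.000: state=(0.988, 0.012, 0.000)
step 1 (dt=0.02): k1=(-0.032, 0.028, 0.004), k2=(-0.033, 0.029, 0.004), k3=(-0.033, 0.029, 0.004), k4=(-0.034, 0.030, 0.004); state += dt/6·(k1+2k2+2k3+k4)
t=0.020: state=(0.987, 0.013, 0.000)
t=0.040: state=(0.987, 0.013, 0.000)
t=0.060: state=(0.986, 0.014, 0.000)
continuing one RK4 step at a time; state shown every 25 steps (Δt=0.5):
t=0.500: state=(0.958, 0.038, 0.004)
t=1.000: state=(0.871, 0.113, 0.016)
t=1.500: state=(0.675, 0.277, 0.048)
t=2.000: state=(0.400, 0.486, 0.115)
t=2.420: state=(0.213, 0.592, 0.194)
next step: t=2.440: state=(0.207, 0.595, 0.198) — S has crossed 0.21
linear interpolation between t=2.420 (0.21344) and t=2.440 (0.20664) → t≈2.430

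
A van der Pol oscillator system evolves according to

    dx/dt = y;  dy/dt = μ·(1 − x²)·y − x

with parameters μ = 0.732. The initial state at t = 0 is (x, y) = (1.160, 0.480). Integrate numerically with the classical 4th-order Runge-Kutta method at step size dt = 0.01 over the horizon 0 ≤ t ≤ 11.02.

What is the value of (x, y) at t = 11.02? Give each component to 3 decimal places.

t=0.000: state=(1.160, 0.480)
step 1 (dt=0.01): k1=(0.480, -1.281), k2=(0.474, -1.284), k3=(0.474, -1.284), k4=(0.467, -1.287); state += dt/6·(k1+2k2+2k3+k4)
t=0.010: state=(1.165, 0.467)
t=0.020: state=(1.169, 0.454)
t=0.030: state=(1.174, 0.441)
continuing one RK4 step at a time; state shown every 50 steps (Δt=0.5):
t=0.500: state=(1.238, -0.158)
t=1.000: state=(1.022, -0.690)
t=1.500: state=(0.549, -1.220)
t=2.000: state=(-0.215, -1.832)
t=2.500: state=(-1.181, -1.790)
t=3.000: state=(-1.771, -0.503)
t=3.500: state=(-1.768, 0.395)
t=4.000: state=(-1.452, 0.839)
t=4.500: state=(-0.929, 1.275)
t=5.000: state=(-0.136, 1.941)
t=5.500: state=(0.981, 2.325)
t=6.000: state=(1.847, 0.914)
t=6.500: state=(1.960, -0.279)
t=7.000: state=(1.691, -0.741)
t=7.500: state=(1.235, -1.093)
t=8.000: state=(0.567, -1.629)
t=8.500: state=(-0.433, -2.345)
t=9.000: state=(-1.557, -1.757)
t=9.500: state=(-2.000, -0.128)
t=10.000: state=(-1.859, 0.571)
t=10.500: state=(-1.484, 0.918)
t=11.000: state=(-0.929, 1.334)
t=11.020: state=(-0.902, 1.356)

(x, y) = (-0.902, 1.356)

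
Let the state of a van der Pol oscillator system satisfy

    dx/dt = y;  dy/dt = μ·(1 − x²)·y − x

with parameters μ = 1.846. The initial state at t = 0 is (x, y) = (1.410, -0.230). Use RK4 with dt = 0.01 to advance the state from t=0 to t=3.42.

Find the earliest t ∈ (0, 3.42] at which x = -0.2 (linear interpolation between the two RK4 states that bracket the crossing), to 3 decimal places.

t = 1.539

t=0.000: state=(1.410, -0.230)
step 1 (dt=0.01): k1=(-0.230, -0.990), k2=(-0.235, -0.982), k3=(-0.235, -0.982), k4=(-0.240, -0.973); state += dt/6·(k1+2k2+2k3+k4)
t=0.010: state=(1.408, -0.240)
t=0.020: state=(1.405, -0.249)
t=0.030: state=(1.403, -0.259)
continuing one RK4 step at a time; state shown every 20 steps (Δt=0.2):
t=0.200: state=(1.346, -0.400)
t=0.400: state=(1.252, -0.541)
t=0.600: state=(1.130, -0.685)
t=0.800: state=(0.976, -0.865)
t=1.000: state=(0.779, -1.124)
t=1.200: state=(0.516, -1.533)
t=1.400: state=(0.148, -2.198)
t=1.530: state=(-0.175, -2.788)
next step: t=1.540: state=(-0.203, -2.837) — x has crossed -0.2
linear interpolation between t=1.530 (-0.17481) and t=1.540 (-0.20294) → t≈1.539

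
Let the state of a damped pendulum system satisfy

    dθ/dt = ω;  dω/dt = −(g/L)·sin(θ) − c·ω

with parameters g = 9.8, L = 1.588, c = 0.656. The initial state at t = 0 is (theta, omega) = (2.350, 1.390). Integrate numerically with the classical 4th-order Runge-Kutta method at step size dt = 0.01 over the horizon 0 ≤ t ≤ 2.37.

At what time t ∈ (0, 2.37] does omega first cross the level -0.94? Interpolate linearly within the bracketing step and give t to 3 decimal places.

t = 0.624

t=0.000: state=(2.350, 1.390)
step 1 (dt=0.01): k1=(1.390, -5.303), k2=(1.363, -5.255), k3=(1.364, -5.256), k4=(1.337, -5.209); state += dt/6·(k1+2k2+2k3+k4)
t=0.010: state=(2.364, 1.337)
t=0.020: state=(2.377, 1.286)
t=0.030: state=(2.389, 1.235)
continuing one RK4 step at a time; state shown every 10 steps (Δt=0.1):
t=0.100: state=(2.464, 0.904)
t=0.200: state=(2.533, 0.490)
t=0.300: state=(2.564, 0.127)
t=0.400: state=(2.559, -0.207)
t=0.500: state=(2.523, -0.531)
t=0.600: state=(2.453, -0.859)
t=0.620: state=(2.435, -0.927)
next step: t=0.630: state=(2.426, -0.961) — omega has crossed -0.94
linear interpolation between t=0.620 (-0.92652) and t=0.630 (-0.96061) → t≈0.624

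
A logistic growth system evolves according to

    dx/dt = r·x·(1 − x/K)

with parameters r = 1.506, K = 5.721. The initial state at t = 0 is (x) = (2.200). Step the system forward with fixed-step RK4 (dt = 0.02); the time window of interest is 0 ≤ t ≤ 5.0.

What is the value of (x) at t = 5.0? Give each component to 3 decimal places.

t=0.000: state=(2.200)
step 1 (dt=0.02): k1=(2.039), k2=(2.046), k3=(2.046), k4=(2.053); state += dt/6·(k1+2k2+2k3+k4)
t=0.020: state=(2.241)
t=0.040: state=(2.282)
t=0.060: state=(2.324)
continuing one RK4 step at a time; state shown every 10 steps (Δt=0.2):
t=0.200: state=(2.619)
t=0.400: state=(3.049)
t=0.600: state=(3.471)
t=0.800: state=(3.866)
t=1.000: state=(4.222)
t=1.200: state=(4.531)
t=1.400: state=(4.790)
t=1.600: state=(5.002)
t=1.800: state=(5.171)
t=2.000: state=(5.303)
t=2.200: state=(5.406)
t=2.400: state=(5.485)
t=2.600: state=(5.544)
t=2.800: state=(5.589)
t=3.000: state=(5.623)
t=3.200: state=(5.648)
t=3.400: state=(5.667)
t=3.600: state=(5.681)
t=3.800: state=(5.691)
t=4.000: state=(5.699)
t=4.200: state=(5.705)
t=4.400: state=(5.709)
t=4.600: state=(5.712)
t=4.800: state=(5.714)
t=5.000: state=(5.716)

(x) = (5.716)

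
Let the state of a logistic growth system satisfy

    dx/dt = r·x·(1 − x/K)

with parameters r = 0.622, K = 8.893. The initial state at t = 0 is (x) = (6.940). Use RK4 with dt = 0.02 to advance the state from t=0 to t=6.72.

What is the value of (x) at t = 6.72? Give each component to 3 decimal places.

t=0.000: state=(6.940)
step 1 (dt=0.02): k1=(0.948), k2=(0.945), k3=(0.945), k4=(0.941); state += dt/6·(k1+2k2+2k3+k4)
t=0.020: state=(6.959)
t=0.040: state=(6.978)
t=0.060: state=(6.996)
continuing one RK4 step at a time; state shown every 25 steps (Δt=0.5):
t=0.500: state=(7.373)
t=1.000: state=(7.726)
t=1.500: state=(8.007)
t=2.000: state=(8.226)
t=2.500: state=(8.394)
t=3.000: state=(8.522)
t=3.500: state=(8.618)
t=4.000: state=(8.690)
t=4.500: state=(8.743)
t=5.000: state=(8.783)
t=5.500: state=(8.812)
t=6.000: state=(8.833)
t=6.500: state=(8.849)
t=6.720: state=(8.855)

(x) = (8.855)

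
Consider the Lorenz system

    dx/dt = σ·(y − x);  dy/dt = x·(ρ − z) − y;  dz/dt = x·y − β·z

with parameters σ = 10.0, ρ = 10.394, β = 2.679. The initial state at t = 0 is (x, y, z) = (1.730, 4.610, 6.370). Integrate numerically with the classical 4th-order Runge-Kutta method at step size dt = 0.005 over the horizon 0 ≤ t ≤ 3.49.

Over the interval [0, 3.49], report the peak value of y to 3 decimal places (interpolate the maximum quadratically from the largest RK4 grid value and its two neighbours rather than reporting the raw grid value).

t=0.000: state=(1.730, 4.610, 6.370)
step 1 (dt=0.005): k1=(28.800, 2.352, -9.090), k2=(28.139, 2.676, -8.687), k3=(28.163, 2.667, -8.695), k4=(27.525, 2.986, -8.299); state += dt/6·(k1+2k2+2k3+k4)
t=0.005: state=(1.871, 4.623, 6.327)
t=0.010: state=(2.005, 4.640, 6.287)
t=0.015: state=(2.134, 4.659, 6.251)
continuing one RK4 step at a time; state shown every 40 steps (Δt=0.2):
t=0.200: state=(5.185, 6.483, 7.066)
t=0.400: state=(6.769, 6.745, 10.945)
t=0.600: state=(5.220, 4.121, 11.458)
t=0.800: state=(3.727, 3.428, 9.068)
t=1.000: state=(3.912, 4.335, 7.510)
t=1.200: state=(5.136, 5.827, 8.039)
t=1.400: state=(6.023, 6.061, 10.161)
t=1.600: state=(5.287, 4.685, 10.693)
t=1.800: state=(4.343, 4.101, 9.366)
t=2.000: state=(4.383, 4.633, 8.350)
t=2.200: state=(5.110, 5.504, 8.667)
t=2.400: state=(5.589, 5.603, 9.835)
t=2.600: state=(5.192, 4.864, 10.146)
t=2.800: state=(4.649, 4.499, 9.407)
t=3.000: state=(4.664, 4.812, 8.806)
t=3.200: state=(5.087, 5.308, 9.008)
t=3.400: state=(5.341, 5.341, 9.656)
t=3.490: state=(5.287, 5.174, 9.826)
largest grid value and its neighbours: y(0.310)=7.20377, y(0.315)=7.20573, y(0.320)=7.20444
parabola through these three points peaks at t≈0.316 with y≈7.20574

max y = 7.206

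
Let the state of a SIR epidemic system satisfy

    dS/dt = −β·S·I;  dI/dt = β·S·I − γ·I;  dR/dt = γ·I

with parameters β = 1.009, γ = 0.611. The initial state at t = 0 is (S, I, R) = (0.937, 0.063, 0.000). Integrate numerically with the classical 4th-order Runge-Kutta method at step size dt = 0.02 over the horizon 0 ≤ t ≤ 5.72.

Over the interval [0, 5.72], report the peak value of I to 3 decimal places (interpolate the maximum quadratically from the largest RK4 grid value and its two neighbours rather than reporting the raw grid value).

t=0.000: state=(0.937, 0.063, 0.000)
step 1 (dt=0.02): k1=(-0.060, 0.021, 0.038), k2=(-0.060, 0.021, 0.039), k3=(-0.060, 0.021, 0.039), k4=(-0.060, 0.021, 0.039); state += dt/6·(k1+2k2+2k3+k4)
t=0.020: state=(0.936, 0.063, 0.001)
t=0.040: state=(0.935, 0.064, 0.002)
t=0.060: state=(0.933, 0.064, 0.002)
continuing one RK4 step at a time; state shown every 10 steps (Δt=0.2):
t=0.200: state=(0.925, 0.067, 0.008)
t=0.400: state=(0.912, 0.072, 0.016)
t=0.600: state=(0.898, 0.076, 0.025)
t=0.800: state=(0.884, 0.081, 0.035)
t=1.000: state=(0.870, 0.085, 0.045)
t=1.200: state=(0.854, 0.090, 0.056)
t=1.400: state=(0.839, 0.094, 0.067)
t=1.600: state=(0.823, 0.099, 0.079)
t=1.800: state=(0.806, 0.103, 0.091)
t=2.000: state=(0.789, 0.107, 0.104)
t=2.200: state=(0.772, 0.111, 0.117)
t=2.400: state=(0.755, 0.114, 0.131)
t=2.600: state=(0.737, 0.118, 0.145)
t=2.800: state=(0.720, 0.121, 0.160)
t=3.000: state=(0.702, 0.123, 0.175)
t=3.200: state=(0.685, 0.125, 0.190)
t=3.400: state=(0.668, 0.127, 0.205)
t=3.600: state=(0.651, 0.129, 0.221)
t=3.800: state=(0.634, 0.129, 0.237)
t=4.000: state=(0.617, 0.130, 0.253)
t=4.200: state=(0.601, 0.130, 0.268)
t=4.400: state=(0.586, 0.130, 0.284)
t=4.600: state=(0.571, 0.129, 0.300)
t=4.800: state=(0.556, 0.128, 0.316)
t=5.000: state=(0.542, 0.127, 0.331)
t=5.200: state=(0.529, 0.125, 0.347)
t=5.400: state=(0.515, 0.123, 0.362)
t=5.600: state=(0.503, 0.120, 0.377)
t=5.720: state=(0.496, 0.119, 0.385)
largest grid value and its neighbours: I(4.120)=0.13010, I(4.140)=0.13010, I(4.160)=0.13010
parabola through these three points peaks at t≈4.149 with I≈0.13010

max I = 0.130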